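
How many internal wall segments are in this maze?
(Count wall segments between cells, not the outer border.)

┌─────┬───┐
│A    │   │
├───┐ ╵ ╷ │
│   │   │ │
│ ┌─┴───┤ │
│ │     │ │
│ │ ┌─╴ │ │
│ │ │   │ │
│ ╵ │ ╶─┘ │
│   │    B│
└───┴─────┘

Counting internal wall segments:
Total internal walls: 16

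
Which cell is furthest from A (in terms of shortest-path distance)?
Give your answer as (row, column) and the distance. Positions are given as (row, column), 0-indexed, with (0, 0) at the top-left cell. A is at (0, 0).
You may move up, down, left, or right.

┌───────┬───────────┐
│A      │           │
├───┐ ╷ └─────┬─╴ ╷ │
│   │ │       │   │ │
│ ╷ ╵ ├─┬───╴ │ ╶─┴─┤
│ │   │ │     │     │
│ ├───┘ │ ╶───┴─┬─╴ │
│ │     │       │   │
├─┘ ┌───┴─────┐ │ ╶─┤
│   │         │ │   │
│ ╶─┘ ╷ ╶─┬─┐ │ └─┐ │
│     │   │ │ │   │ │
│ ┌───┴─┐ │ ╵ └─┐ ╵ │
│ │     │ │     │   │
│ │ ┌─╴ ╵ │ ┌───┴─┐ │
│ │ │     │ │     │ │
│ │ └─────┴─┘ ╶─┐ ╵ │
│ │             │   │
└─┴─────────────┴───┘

Computing BFS distances from A to all cells:
Furthest cell: (2, 3)
Distance: 51 steps

Path from A to the furthest cell:

┌───────┬───────────┐
│A → → ↓│           │
├───┐ ╷ └─────┬─╴ ╷ │
│   │ │↳ → → ↓│   │ │
│ ╷ ╵ ├─┬───╴ │ ╶─┴─┤
│ │   │B│↓ ← ↲│     │
│ ├───┘ │ ╶───┴─┬─╴ │
│ │↱ → ↑│↳ → → ↓│   │
├─┘ ┌───┴─────┐ │ ╶─┤
│↱ ↑│↓ ↰      │↓│   │
│ ╶─┘ ╷ ╶─┬─┐ │ └─┐ │
│↑ ← ↲│↑ ↰│ │ │↳ ↓│ │
│ ┌───┴─┐ │ ╵ └─┐ ╵ │
│ │↱ → ↓│↑│     │↳ ↓│
│ │ ┌─╴ ╵ │ ┌───┴─┐ │
│ │↑│  ↳ ↑│ │↓ ← ↰│↓│
│ │ └─────┴─┘ ╶─┐ ╵ │
│ │↑ ← ← ← ← ↲  │↑ ↲│
└─┴─────────────┴───┘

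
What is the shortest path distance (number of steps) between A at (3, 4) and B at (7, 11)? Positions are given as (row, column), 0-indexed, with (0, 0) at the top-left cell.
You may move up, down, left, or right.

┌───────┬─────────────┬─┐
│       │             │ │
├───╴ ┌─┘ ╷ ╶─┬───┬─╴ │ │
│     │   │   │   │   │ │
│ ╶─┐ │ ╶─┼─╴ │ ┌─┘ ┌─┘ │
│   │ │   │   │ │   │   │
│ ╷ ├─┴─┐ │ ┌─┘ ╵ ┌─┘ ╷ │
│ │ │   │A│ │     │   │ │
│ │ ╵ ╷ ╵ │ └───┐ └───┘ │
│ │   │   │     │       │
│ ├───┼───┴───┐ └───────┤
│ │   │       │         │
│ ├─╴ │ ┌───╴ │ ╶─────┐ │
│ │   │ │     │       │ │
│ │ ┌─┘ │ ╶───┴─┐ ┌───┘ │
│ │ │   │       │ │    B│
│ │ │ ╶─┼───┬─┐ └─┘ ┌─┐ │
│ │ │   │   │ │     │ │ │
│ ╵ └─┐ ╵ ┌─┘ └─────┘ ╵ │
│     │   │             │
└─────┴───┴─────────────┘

Finding path from (3, 4) to (7, 11):
Path: (3,4) → (2,4) → (2,3) → (1,3) → (1,4) → (0,4) → (0,5) → (1,5) → (1,6) → (2,6) → (2,5) → (3,5) → (4,5) → (4,6) → (4,7) → (5,7) → (5,8) → (5,9) → (5,10) → (5,11) → (6,11) → (7,11)
Distance: 21 steps

Solution:

┌───────┬─────────────┬─┐
│       │↱ ↓          │ │
├───╴ ┌─┘ ╷ ╶─┬───┬─╴ │ │
│     │↱ ↑│↳ ↓│   │   │ │
│ ╶─┐ │ ╶─┼─╴ │ ┌─┘ ┌─┘ │
│   │ │↑ ↰│↓ ↲│ │   │   │
│ ╷ ├─┴─┐ │ ┌─┘ ╵ ┌─┘ ╷ │
│ │ │   │A│↓│     │   │ │
│ │ ╵ ╷ ╵ │ └───┐ └───┘ │
│ │   │   │↳ → ↓│       │
│ ├───┼───┴───┐ └───────┤
│ │   │       │↳ → → → ↓│
│ ├─╴ │ ┌───╴ │ ╶─────┐ │
│ │   │ │     │       │↓│
│ │ ┌─┘ │ ╶───┴─┐ ┌───┘ │
│ │ │   │       │ │    B│
│ │ │ ╶─┼───┬─┐ └─┘ ┌─┐ │
│ │ │   │   │ │     │ │ │
│ ╵ └─┐ ╵ ┌─┘ └─────┘ ╵ │
│     │   │             │
└─────┴───┴─────────────┘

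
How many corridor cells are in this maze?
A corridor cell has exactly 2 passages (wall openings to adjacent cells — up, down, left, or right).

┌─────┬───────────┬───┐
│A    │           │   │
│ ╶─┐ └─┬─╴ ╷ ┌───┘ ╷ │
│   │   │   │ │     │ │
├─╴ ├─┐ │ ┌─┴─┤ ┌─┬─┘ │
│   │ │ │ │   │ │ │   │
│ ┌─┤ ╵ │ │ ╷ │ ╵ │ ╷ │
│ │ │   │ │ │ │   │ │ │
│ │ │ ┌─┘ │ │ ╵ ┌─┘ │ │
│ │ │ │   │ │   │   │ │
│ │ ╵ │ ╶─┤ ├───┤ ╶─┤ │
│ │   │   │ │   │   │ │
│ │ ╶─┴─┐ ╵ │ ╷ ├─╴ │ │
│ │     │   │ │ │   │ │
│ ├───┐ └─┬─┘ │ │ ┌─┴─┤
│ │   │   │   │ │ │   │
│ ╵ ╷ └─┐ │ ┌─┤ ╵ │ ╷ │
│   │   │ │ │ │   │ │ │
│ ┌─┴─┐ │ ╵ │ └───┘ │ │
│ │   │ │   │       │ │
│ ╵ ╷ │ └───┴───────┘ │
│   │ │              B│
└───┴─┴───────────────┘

Counting cells with exactly 2 passages:
Total corridor cells: 105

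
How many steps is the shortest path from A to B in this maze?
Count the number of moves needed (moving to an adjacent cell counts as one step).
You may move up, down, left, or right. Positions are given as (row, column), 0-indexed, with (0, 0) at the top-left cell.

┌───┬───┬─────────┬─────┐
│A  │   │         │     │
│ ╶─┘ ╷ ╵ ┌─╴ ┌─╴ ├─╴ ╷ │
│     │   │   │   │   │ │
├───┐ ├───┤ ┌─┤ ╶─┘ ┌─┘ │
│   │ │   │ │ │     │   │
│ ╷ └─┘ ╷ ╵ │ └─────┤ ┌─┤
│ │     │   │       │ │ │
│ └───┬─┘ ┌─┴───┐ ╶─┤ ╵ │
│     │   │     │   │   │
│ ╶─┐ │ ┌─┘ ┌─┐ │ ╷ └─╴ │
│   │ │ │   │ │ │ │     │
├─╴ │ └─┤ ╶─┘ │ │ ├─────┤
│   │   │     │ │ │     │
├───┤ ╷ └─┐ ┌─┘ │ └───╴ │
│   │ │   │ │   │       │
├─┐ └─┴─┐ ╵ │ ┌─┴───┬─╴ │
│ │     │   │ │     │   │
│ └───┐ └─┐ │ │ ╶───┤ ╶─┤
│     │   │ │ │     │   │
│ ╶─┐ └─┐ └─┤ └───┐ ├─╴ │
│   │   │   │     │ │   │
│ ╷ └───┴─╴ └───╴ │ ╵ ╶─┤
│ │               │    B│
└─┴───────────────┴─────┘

Using BFS to find shortest path:
Start: (0, 0), End: (11, 11)
Path found:
(0,0) → (1,0) → (1,1) → (1,2) → (0,2) → (0,3) → (1,3) → (1,4) → (0,4) → (0,5) → (0,6) → (0,7) → (0,8) → (1,8) → (1,7) → (2,7) → (2,8) → (2,9) → (1,9) → (1,10) → (0,10) → (0,11) → (1,11) → (2,11) → (2,10) → (3,10) → (4,10) → (4,11) → (5,11) → (5,10) → (5,9) → (4,9) → (4,8) → (5,8) → (6,8) → (7,8) → (7,9) → (7,10) → (7,11) → (8,11) → (8,10) → (9,10) → (9,11) → (10,11) → (10,10) → (11,10) → (11,11)
Number of steps: 46

Solution:

┌───┬───┬─────────┬─────┐
│A  │↱ ↓│↱ → → → ↓│  ↱ ↓│
│ ╶─┘ ╷ ╵ ┌─╴ ┌─╴ ├─╴ ╷ │
│↳ → ↑│↳ ↑│   │↓ ↲│↱ ↑│↓│
├───┐ ├───┤ ┌─┤ ╶─┘ ┌─┘ │
│   │ │   │ │ │↳ → ↑│↓ ↲│
│ ╷ └─┘ ╷ ╵ │ └─────┤ ┌─┤
│ │     │   │       │↓│ │
│ └───┬─┘ ┌─┴───┐ ╶─┤ ╵ │
│     │   │     │↓ ↰│↳ ↓│
│ ╶─┐ │ ┌─┘ ┌─┐ │ ╷ └─╴ │
│   │ │ │   │ │ │↓│↑ ← ↲│
├─╴ │ └─┤ ╶─┘ │ │ ├─────┤
│   │   │     │ │↓│     │
├───┤ ╷ └─┐ ┌─┘ │ └───╴ │
│   │ │   │ │   │↳ → → ↓│
├─┐ └─┴─┐ ╵ │ ┌─┴───┬─╴ │
│ │     │   │ │     │↓ ↲│
│ └───┐ └─┐ │ │ ╶───┤ ╶─┤
│     │   │ │ │     │↳ ↓│
│ ╶─┐ └─┐ └─┤ └───┐ ├─╴ │
│   │   │   │     │ │↓ ↲│
│ ╷ └───┴─╴ └───╴ │ ╵ ╶─┤
│ │               │  ↳ B│
└─┴───────────────┴─────┘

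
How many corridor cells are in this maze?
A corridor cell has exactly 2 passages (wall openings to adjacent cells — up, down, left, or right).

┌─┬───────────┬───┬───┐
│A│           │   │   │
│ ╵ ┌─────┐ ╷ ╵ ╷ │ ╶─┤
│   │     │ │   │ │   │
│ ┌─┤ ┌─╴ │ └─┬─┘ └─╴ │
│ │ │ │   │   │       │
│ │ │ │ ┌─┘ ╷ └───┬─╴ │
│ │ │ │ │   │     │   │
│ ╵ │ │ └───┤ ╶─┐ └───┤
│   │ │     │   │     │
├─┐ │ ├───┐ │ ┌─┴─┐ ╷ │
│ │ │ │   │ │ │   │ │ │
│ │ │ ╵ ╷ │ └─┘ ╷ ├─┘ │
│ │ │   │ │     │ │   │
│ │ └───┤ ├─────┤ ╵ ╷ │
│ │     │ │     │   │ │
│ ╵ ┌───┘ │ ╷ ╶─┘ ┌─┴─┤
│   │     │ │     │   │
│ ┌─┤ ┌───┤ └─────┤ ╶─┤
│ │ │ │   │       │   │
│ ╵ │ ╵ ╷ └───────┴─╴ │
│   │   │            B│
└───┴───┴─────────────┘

Counting cells with exactly 2 passages:
Total corridor cells: 91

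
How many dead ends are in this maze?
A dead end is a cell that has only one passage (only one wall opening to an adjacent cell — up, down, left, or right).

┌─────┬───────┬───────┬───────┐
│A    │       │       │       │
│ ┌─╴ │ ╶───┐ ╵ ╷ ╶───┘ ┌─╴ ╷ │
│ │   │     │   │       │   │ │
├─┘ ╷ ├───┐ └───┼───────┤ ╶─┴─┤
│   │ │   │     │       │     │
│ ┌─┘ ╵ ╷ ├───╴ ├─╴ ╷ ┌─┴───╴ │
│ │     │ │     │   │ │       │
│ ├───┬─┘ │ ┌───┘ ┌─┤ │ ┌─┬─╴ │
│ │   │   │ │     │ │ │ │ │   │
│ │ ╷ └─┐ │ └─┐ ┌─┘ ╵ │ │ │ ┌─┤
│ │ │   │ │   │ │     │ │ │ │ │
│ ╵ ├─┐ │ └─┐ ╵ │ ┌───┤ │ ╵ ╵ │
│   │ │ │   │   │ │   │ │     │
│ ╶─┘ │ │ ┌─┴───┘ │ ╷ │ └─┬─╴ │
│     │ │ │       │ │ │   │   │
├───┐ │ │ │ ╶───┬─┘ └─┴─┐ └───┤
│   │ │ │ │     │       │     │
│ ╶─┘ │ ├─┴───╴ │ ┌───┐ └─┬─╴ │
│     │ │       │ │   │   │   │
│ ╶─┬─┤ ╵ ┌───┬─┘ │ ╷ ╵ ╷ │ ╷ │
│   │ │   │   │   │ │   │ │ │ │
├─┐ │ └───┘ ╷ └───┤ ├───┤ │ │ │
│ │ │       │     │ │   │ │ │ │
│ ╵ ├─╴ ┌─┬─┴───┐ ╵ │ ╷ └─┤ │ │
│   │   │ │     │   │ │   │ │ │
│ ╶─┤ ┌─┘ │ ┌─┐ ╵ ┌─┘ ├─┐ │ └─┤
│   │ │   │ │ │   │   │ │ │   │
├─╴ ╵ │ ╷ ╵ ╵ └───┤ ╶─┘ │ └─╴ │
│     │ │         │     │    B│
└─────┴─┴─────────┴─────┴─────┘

Checking each cell for number of passages:

Dead ends found at positions:
  (0, 10)
  (1, 0)
  (1, 14)
  (2, 8)
  (2, 11)
  (3, 1)
  (4, 3)
  (4, 6)
  (4, 9)
  (4, 12)
  (5, 14)
  (6, 2)
  (6, 5)
  (7, 10)
  (7, 13)
  (8, 1)
  (8, 4)
  (10, 2)
  (10, 7)
  (11, 0)
  (11, 12)
  (12, 4)
  (12, 14)
  (13, 6)
  (13, 11)
  (14, 0)
  (14, 3)
  (14, 8)
Total dead ends: 28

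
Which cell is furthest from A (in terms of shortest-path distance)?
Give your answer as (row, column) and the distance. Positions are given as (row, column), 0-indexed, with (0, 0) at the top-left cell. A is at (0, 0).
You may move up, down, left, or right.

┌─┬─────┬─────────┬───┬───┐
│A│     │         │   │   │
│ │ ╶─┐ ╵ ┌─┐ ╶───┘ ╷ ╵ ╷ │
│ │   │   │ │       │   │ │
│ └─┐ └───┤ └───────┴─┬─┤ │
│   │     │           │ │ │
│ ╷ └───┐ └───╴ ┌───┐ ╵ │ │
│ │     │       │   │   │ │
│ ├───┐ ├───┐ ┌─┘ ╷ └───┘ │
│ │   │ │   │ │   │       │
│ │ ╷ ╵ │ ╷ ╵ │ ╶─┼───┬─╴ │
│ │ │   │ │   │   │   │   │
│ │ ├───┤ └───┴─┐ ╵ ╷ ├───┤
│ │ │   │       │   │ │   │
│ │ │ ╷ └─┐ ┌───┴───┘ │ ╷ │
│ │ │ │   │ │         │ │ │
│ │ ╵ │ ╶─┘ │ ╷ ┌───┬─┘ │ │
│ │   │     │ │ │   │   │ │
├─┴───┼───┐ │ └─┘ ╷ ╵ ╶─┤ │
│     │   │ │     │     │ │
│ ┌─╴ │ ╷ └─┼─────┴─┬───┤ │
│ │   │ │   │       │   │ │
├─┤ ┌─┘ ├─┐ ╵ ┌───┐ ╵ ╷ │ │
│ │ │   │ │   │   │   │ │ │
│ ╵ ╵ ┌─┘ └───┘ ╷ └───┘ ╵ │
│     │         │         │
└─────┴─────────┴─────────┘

Computing BFS distances from A to all cells:
Furthest cell: (10, 0)
Distance: 128 steps

Path from A to the furthest cell:

┌─┬─────┬─────────┬───┬───┐
│A│↱ → ↓│↱ → ↓    │↱ ↓│↱ ↓│
│ │ ╶─┐ ╵ ┌─┐ ╶───┘ ╷ ╵ ╷ │
│↓│↑ ↰│↳ ↑│ │↳ → → ↑│↳ ↑│↓│
│ └─┐ └───┤ └───────┴─┬─┤ │
│↳ ↓│↑ ← ↰│           │ │↓│
│ ╷ └───┐ └───╴ ┌───┐ ╵ │ │
│ │↳ → ↓│↑ ← ↰  │↓ ↰│   │↓│
│ ├───┐ ├───┐ ┌─┘ ╷ └───┘ │
│ │↓ ↰│↓│↱ ↓│↑│↓ ↲│↑ ← ← ↲│
│ │ ╷ ╵ │ ╷ ╵ │ ╶─┼───┬─╴ │
│ │↓│↑ ↲│↑│↳ ↑│↳ ↓│↱ ↓│   │
│ │ ├───┤ └───┴─┐ ╵ ╷ ├───┤
│ │↓│↱ ↓│↑ ↰    │↳ ↑│↓│↱ ↓│
│ │ │ ╷ └─┐ ┌───┴───┘ │ ╷ │
│ │↓│↑│↓  │↑│↓ ← ← ← ↲│↑│↓│
│ │ ╵ │ ╶─┘ │ ╷ ┌───┬─┘ │ │
│ │↳ ↑│↳ → ↑│↓│ │↱ ↓│↱ ↑│↓│
├─┴───┼───┐ │ └─┘ ╷ ╵ ╶─┤ │
│↓ ← ↰│↓ ↰│ │↳ → ↑│↳ ↑  │↓│
│ ┌─╴ │ ╷ └─┼─────┴─┬───┤ │
│B│↱ ↑│↓│↑ ↰│↓ ← ← ↰│↓ ↰│↓│
├─┤ ┌─┘ ├─┐ ╵ ┌───┐ ╵ ╷ │ │
│ │↑│↓ ↲│ │↑ ↲│   │↑ ↲│↑│↓│
│ ╵ ╵ ┌─┘ └───┘ ╷ └───┘ ╵ │
│  ↑ ↲│         │      ↑ ↲│
└─────┴─────────┴─────────┘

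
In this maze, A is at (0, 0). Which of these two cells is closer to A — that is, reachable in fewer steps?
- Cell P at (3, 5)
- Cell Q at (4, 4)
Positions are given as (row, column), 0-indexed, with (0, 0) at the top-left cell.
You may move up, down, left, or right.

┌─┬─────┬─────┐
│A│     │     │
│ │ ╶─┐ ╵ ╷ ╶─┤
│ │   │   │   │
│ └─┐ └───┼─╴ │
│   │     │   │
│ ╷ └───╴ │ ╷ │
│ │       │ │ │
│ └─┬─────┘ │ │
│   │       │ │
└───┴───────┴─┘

Shortest path A → P at (3, 5): 24 steps
Shortest path A → Q at (4, 4): 26 steps

P is closer (24 steps vs 26 steps).

Path to P:

┌─┬─────┬─────┐
│A│↱ → ↓│↱ ↓  │
│ │ ╶─┐ ╵ ╷ ╶─┤
│↓│↑ ↰│↳ ↑│↳ ↓│
│ └─┐ └───┼─╴ │
│↳ ↓│↑ ← ↰│↓ ↲│
│ ╷ └───╴ │ ╷ │
│ │↳ → → ↑│P│ │
│ └─┬─────┘ │ │
│   │       │ │
└───┴───────┴─┘

Path to Q:

┌─┬─────┬─────┐
│A│↱ → ↓│↱ ↓  │
│ │ ╶─┐ ╵ ╷ ╶─┤
│↓│↑ ↰│↳ ↑│↳ ↓│
│ └─┐ └───┼─╴ │
│↳ ↓│↑ ← ↰│↓ ↲│
│ ╷ └───╴ │ ╷ │
│ │↳ → → ↑│↓│ │
│ └─┬─────┘ │ │
│   │    Q ↲│ │
└───┴───────┴─┘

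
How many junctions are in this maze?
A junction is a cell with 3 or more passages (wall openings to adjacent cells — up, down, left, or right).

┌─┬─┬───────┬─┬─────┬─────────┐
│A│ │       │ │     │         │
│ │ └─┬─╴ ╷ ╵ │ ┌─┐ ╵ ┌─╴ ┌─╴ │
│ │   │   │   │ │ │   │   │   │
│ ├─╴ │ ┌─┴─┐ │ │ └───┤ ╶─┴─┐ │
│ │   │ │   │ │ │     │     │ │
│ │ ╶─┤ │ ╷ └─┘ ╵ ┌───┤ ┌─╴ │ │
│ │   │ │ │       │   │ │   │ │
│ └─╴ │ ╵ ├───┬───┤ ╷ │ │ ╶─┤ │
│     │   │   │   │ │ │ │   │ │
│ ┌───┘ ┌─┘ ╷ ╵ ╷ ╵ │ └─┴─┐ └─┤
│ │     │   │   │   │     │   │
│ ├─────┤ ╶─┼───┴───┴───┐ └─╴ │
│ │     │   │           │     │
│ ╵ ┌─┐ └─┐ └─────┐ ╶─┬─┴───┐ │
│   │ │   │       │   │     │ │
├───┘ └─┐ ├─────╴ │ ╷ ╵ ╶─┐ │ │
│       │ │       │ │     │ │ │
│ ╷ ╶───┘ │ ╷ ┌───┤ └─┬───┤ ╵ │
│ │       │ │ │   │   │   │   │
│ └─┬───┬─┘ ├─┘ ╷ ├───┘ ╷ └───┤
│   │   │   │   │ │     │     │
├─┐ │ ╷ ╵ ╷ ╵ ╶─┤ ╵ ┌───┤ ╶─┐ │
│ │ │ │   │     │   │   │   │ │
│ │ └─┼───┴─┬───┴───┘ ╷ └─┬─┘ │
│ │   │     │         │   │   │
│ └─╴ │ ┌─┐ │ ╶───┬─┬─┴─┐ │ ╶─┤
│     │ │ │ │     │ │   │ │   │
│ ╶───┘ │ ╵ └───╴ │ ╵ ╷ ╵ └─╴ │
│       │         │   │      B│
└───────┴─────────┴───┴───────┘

Checking each cell for number of passages:

Junctions found (3+ passages):
  (0, 4): 3 passages
  (0, 12): 3 passages
  (1, 6): 3 passages
  (1, 14): 3 passages
  (2, 8): 3 passages
  (2, 11): 3 passages
  (3, 7): 3 passages
  (4, 0): 3 passages
  (4, 3): 3 passages
  (6, 9): 3 passages
  (6, 14): 3 passages
  (7, 9): 3 passages
  (8, 1): 3 passages
  (8, 2): 3 passages
  (8, 6): 3 passages
  (8, 11): 3 passages
  (10, 5): 3 passages
  (10, 12): 3 passages
  (11, 6): 3 passages
  (13, 0): 3 passages
  (14, 5): 3 passages
  (14, 12): 3 passages
Total junctions: 22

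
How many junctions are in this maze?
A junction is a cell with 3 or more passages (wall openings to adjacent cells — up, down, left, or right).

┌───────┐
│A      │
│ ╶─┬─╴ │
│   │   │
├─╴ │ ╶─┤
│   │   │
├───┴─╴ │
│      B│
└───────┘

Checking each cell for number of passages:

Junctions found (3+ passages):
Total junctions: 0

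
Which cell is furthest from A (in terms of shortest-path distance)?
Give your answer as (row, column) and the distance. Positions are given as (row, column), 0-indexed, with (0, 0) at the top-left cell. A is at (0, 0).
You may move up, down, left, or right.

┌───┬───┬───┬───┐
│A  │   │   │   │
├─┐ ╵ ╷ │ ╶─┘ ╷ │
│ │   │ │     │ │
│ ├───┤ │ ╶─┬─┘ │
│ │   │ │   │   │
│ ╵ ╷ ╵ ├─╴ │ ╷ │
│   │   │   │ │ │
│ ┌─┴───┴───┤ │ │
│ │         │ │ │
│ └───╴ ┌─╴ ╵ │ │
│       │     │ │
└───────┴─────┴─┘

Computing BFS distances from A to all cells:
Furthest cell: (3, 4)
Distance: 37 steps

Path from A to the furthest cell:

┌───┬───┬───┬───┐
│A ↓│↱ ↓│   │↓ ↰│
├─┐ ╵ ╷ │ ╶─┘ ╷ │
│ │↳ ↑│↓│↓ ← ↲│↑│
│ ├───┤ │ ╶─┬─┘ │
│ │↓ ↰│↓│↳ ↓│↱ ↑│
│ ╵ ╷ ╵ ├─╴ │ ╷ │
│↓ ↲│↑ ↲│B ↲│↑│ │
│ ┌─┴───┴───┤ │ │
│↓│    ↱ → ↓│↑│ │
│ └───╴ ┌─╴ ╵ │ │
│↳ → → ↑│  ↳ ↑│ │
└───────┴─────┴─┘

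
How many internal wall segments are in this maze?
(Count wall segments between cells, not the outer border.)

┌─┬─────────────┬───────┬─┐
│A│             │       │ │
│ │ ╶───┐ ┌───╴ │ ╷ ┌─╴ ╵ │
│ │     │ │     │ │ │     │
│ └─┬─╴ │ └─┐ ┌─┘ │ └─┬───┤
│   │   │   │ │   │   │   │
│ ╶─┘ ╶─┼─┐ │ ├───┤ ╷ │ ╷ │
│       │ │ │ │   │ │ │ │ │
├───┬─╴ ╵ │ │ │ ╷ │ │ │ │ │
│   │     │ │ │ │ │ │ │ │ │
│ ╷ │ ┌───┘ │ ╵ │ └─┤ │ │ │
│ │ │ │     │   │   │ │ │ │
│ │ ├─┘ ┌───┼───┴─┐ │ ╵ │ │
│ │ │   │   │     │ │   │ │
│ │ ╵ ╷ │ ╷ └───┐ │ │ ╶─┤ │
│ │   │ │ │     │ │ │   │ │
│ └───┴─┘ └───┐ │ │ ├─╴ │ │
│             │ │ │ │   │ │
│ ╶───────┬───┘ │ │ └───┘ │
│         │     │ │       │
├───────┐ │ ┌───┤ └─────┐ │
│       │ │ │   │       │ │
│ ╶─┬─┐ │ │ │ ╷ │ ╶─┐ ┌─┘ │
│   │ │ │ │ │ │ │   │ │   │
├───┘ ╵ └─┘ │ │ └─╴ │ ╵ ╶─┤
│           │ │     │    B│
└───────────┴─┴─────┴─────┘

Counting internal wall segments:
Total internal walls: 144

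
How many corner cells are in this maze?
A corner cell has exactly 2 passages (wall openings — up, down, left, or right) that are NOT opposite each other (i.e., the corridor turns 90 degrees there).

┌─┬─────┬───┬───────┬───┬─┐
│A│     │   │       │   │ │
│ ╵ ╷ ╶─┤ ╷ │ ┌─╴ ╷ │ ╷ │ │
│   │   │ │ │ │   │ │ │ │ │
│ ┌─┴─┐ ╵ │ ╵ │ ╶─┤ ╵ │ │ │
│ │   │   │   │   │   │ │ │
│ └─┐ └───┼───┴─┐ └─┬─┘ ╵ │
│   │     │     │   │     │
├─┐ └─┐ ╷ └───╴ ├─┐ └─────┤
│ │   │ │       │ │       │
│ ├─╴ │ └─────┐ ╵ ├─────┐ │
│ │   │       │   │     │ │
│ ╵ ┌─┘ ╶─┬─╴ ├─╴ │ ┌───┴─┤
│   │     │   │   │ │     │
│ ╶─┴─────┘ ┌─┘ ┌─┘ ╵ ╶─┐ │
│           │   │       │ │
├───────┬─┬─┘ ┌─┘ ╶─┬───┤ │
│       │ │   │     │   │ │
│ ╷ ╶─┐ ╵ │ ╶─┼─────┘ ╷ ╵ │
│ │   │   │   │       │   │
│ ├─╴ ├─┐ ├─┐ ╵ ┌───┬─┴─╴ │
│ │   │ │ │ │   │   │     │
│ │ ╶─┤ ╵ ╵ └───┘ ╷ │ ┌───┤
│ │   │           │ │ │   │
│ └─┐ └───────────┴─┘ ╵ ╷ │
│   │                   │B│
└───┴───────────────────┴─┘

Counting corner cells (2 non-opposite passages):
Total corners: 82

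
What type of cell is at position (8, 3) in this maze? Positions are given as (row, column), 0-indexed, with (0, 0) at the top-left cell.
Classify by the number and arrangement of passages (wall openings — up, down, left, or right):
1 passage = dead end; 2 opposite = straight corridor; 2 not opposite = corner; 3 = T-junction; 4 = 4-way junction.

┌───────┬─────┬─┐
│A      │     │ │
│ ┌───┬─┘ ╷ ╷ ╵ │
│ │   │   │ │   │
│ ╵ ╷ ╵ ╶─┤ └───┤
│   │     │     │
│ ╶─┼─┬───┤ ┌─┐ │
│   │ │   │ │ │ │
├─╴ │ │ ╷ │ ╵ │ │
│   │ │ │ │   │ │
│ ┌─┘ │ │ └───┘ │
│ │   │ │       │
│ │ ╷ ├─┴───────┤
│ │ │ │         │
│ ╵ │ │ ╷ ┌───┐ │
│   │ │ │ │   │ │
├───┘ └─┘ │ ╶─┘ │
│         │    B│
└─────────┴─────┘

Checking cell at (8, 3):
Number of passages: 2
Cell type: straight corridor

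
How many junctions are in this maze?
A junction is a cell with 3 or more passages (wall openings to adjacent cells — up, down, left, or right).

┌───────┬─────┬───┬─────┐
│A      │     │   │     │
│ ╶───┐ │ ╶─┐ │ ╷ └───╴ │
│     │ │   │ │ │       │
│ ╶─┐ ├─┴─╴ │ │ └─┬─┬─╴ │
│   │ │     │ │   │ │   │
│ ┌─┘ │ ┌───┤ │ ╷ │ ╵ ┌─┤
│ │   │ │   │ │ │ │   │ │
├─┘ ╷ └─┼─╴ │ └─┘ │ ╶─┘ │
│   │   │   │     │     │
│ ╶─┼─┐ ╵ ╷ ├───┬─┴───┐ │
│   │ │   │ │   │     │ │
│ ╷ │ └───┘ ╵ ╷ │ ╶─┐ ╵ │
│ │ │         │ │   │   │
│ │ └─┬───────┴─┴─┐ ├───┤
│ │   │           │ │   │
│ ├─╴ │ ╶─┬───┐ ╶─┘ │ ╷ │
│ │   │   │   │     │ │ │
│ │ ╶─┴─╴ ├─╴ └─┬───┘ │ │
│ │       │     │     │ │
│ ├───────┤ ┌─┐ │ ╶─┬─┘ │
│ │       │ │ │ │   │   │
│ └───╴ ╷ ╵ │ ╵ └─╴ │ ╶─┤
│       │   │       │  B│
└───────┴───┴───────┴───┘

Checking each cell for number of passages:

Junctions found (3+ passages):
  (1, 0): 3 passages
  (1, 11): 3 passages
  (2, 0): 3 passages
  (2, 7): 3 passages
  (3, 2): 3 passages
  (3, 9): 3 passages
  (4, 5): 3 passages
  (4, 11): 3 passages
  (5, 0): 3 passages
  (6, 5): 3 passages
  (7, 7): 3 passages
  (9, 6): 3 passages
  (10, 3): 3 passages
  (11, 7): 3 passages
Total junctions: 14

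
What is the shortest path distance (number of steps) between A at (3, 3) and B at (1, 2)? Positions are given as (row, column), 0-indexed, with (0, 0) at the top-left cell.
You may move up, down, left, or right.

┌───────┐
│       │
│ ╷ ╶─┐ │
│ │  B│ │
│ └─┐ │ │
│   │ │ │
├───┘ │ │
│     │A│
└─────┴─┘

Finding path from (3, 3) to (1, 2):
Path: (3,3) → (2,3) → (1,3) → (0,3) → (0,2) → (0,1) → (1,1) → (1,2)
Distance: 7 steps

Solution:

┌───────┐
│  ↓ ← ↰│
│ ╷ ╶─┐ │
│ │↳ B│↑│
│ └─┐ │ │
│   │ │↑│
├───┘ │ │
│     │A│
└─────┴─┘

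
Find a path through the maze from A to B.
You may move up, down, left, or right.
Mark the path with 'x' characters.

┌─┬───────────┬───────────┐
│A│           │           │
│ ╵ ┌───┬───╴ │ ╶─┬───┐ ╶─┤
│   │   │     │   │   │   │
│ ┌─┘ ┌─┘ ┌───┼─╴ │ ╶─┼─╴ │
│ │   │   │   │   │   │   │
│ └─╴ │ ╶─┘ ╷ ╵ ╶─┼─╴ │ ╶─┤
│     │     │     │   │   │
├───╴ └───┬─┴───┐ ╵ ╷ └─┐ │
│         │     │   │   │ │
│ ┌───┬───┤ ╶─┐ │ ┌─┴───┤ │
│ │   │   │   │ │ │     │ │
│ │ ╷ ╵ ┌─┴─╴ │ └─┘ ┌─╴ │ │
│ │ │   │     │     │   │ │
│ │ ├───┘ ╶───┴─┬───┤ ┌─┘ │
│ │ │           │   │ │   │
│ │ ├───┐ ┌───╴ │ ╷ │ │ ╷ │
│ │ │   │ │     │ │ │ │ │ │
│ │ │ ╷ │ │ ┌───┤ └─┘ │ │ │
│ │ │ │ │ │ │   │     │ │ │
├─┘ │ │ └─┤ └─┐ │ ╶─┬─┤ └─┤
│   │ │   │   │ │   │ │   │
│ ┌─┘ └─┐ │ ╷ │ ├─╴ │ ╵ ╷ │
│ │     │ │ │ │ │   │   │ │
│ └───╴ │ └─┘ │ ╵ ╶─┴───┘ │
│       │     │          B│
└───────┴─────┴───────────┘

Finding the shortest path through the maze:
Path length: 46 steps
Directions: down → right → up → right → right → right → right → right → down → left → left → down → left → down → right → right → up → right → down → right → up → right → up → left → up → right → right → right → right → down → right → down → left → down → right → down → down → down → down → left → down → down → down → right → down → down

Solution:

┌─┬───────────┬───────────┐
│A│x x x x x x│x x x x x  │
│ ╵ ┌───┬───╴ │ ╶─┬───┐ ╶─┤
│x x│   │x x x│x x│   │x x│
│ ┌─┘ ┌─┘ ┌───┼─╴ │ ╶─┼─╴ │
│ │   │x x│x x│x x│   │x x│
│ └─╴ │ ╶─┘ ╷ ╵ ╶─┼─╴ │ ╶─┤
│     │x x x│x x  │   │x x│
├───╴ └───┬─┴───┐ ╵ ╷ └─┐ │
│         │     │   │   │x│
│ ┌───┬───┤ ╶─┐ │ ┌─┴───┤ │
│ │   │   │   │ │ │     │x│
│ │ ╷ ╵ ┌─┴─╴ │ └─┘ ┌─╴ │ │
│ │ │   │     │     │   │x│
│ │ ├───┘ ╶───┴─┬───┤ ┌─┘ │
│ │ │           │   │ │x x│
│ │ ├───┐ ┌───╴ │ ╷ │ │ ╷ │
│ │ │   │ │     │ │ │ │x│ │
│ │ │ ╷ │ │ ┌───┤ └─┘ │ │ │
│ │ │ │ │ │ │   │     │x│ │
├─┘ │ │ └─┤ └─┐ │ ╶─┬─┤ └─┤
│   │ │   │   │ │   │ │x x│
│ ┌─┘ └─┐ │ ╷ │ ├─╴ │ ╵ ╷ │
│ │     │ │ │ │ │   │   │x│
│ └───╴ │ └─┘ │ ╵ ╶─┴───┘ │
│       │     │          B│
└───────┴─────┴───────────┘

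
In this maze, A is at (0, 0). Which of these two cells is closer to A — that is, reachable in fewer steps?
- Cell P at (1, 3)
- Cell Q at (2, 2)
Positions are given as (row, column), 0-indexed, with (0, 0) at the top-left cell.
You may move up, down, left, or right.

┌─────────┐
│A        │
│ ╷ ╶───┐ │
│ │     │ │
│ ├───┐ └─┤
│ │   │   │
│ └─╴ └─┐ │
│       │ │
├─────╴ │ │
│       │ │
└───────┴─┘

Shortest path A → P at (1, 3): 4 steps
Shortest path A → Q at (2, 2): 6 steps

P is closer (4 steps vs 6 steps).

Path to P:

┌─────────┐
│A ↓      │
│ ╷ ╶───┐ │
│ │↳ → P│ │
│ ├───┐ └─┤
│ │   │   │
│ └─╴ └─┐ │
│       │ │
├─────╴ │ │
│       │ │
└───────┴─┘

Path to Q:

┌─────────┐
│A        │
│ ╷ ╶───┐ │
│↓│     │ │
│ ├───┐ └─┤
│↓│  Q│   │
│ └─╴ └─┐ │
│↳ → ↑  │ │
├─────╴ │ │
│       │ │
└───────┴─┘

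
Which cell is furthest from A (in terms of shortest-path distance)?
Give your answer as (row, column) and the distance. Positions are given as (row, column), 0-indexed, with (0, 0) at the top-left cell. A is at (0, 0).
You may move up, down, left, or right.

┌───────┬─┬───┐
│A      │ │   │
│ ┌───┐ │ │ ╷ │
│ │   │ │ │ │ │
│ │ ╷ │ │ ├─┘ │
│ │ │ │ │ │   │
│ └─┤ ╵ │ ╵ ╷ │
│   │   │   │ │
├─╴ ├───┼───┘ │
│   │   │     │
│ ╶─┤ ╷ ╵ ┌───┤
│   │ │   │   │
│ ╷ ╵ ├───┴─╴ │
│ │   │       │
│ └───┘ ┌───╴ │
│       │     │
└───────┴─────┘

Computing BFS distances from A to all cells:
Furthest cell: (0, 4)
Distance: 26 steps

Path from A to the furthest cell:

┌───────┬─┬───┐
│A      │B│   │
│ ┌───┐ │ │ ╷ │
│↓│   │ │↑│ │ │
│ │ ╷ │ │ ├─┘ │
│↓│ │ │ │↑│↓ ↰│
│ └─┤ ╵ │ ╵ ╷ │
│↳ ↓│   │↑ ↲│↑│
├─╴ ├───┼───┘ │
│↓ ↲│↱ ↓│↱ → ↑│
│ ╶─┤ ╷ ╵ ┌───┤
│↳ ↓│↑│↳ ↑│   │
│ ╷ ╵ ├───┴─╴ │
│ │↳ ↑│       │
│ └───┘ ┌───╴ │
│       │     │
└───────┴─────┘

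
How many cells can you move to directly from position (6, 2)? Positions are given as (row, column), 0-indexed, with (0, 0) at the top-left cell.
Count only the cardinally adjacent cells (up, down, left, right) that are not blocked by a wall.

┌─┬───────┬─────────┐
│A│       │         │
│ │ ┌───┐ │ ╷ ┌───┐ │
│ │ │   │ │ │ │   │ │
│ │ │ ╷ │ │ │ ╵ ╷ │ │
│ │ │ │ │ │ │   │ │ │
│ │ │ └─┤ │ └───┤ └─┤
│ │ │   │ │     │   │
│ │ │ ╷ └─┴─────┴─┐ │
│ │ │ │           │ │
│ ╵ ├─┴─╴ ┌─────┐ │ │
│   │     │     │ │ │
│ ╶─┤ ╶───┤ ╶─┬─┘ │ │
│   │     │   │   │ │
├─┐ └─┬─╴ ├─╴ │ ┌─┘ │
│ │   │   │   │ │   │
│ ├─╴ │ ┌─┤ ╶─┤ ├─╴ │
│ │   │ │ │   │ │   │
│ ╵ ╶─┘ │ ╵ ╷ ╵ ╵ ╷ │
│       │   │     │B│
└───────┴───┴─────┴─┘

Checking passable neighbors of (6, 2):
Neighbors: (5, 2), (6, 3)
Count: 2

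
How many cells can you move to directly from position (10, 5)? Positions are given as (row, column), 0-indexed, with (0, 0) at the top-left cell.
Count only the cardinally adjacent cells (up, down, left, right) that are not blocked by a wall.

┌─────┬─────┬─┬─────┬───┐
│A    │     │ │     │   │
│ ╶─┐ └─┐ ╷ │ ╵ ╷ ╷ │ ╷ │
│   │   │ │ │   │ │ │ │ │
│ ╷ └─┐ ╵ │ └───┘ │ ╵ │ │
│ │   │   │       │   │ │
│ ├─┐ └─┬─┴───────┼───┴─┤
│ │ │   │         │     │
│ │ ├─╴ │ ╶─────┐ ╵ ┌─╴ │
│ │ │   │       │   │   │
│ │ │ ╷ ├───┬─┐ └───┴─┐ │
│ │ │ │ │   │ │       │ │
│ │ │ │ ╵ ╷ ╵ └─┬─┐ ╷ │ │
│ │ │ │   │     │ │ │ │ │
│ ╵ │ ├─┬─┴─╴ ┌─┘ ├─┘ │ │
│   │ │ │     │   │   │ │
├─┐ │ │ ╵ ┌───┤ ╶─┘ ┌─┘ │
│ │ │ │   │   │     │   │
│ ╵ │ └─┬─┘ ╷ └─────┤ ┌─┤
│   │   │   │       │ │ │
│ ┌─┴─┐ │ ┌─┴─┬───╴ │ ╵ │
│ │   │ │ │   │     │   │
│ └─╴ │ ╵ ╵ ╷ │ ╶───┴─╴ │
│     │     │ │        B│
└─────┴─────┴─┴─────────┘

Checking passable neighbors of (10, 5):
Neighbors: (11, 5), (10, 6)
Count: 2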